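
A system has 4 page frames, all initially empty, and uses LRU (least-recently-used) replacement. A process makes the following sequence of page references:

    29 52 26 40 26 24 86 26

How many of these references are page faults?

29 -> fault, frames (29)
52 -> fault, frames (29 52)
26 -> fault, frames (29 52 26)
40 -> fault, frames (29 52 26 40)
26 -> hit
24 -> fault, evict 29, frames (52 40 26 24)
86 -> fault, evict 52, frames (40 26 24 86)
26 -> hit
Page faults: 6.

6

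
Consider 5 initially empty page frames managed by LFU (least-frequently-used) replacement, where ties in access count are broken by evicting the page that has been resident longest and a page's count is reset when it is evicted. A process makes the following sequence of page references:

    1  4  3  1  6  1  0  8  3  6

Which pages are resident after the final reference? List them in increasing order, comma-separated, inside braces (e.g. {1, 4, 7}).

1 -> miss, frames (1)
4 -> miss, frames (1 4)
3 -> miss, frames (1 4 3)
1 -> hit
6 -> miss, frames (1 4 3 6)
1 -> hit
0 -> miss, frames (1 4 3 6 0)
8 -> miss, evict 4, frames (1 3 6 0 8)
3 -> hit
6 -> hit

{0, 1, 3, 6, 8}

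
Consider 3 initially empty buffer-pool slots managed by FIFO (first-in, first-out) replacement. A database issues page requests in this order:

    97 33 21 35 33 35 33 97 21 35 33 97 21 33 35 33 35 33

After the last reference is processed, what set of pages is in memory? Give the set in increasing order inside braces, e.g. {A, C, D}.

97 -> fault, frames (97)
33 -> fault, frames (97 33)
21 -> fault, frames (97 33 21)
35 -> fault, evict 97, frames (33 21 35)
33 -> hit
35 -> hit
33 -> hit
97 -> fault, evict 33, frames (21 35 97)
21 -> hit
35 -> hit
33 -> fault, evict 21, frames (35 97 33)
97 -> hit
21 -> fault, evict 35, frames (97 33 21)
33 -> hit
35 -> fault, evict 97, frames (33 21 35)
33 -> hit
35 -> hit
33 -> hit

{21, 33, 35}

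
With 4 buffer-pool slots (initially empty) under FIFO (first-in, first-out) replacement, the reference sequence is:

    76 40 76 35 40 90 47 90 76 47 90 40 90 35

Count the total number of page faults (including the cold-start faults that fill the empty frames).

8

76 → miss, frames [76]
40 → miss, frames [76, 40]
76 → hit
35 → miss, frames [76, 40, 35]
40 → hit
90 → miss, frames [76, 40, 35, 90]
47 → miss, evict 76, frames [40, 35, 90, 47]
90 → hit
76 → miss, evict 40, frames [35, 90, 47, 76]
47 → hit
90 → hit
40 → miss, evict 35, frames [90, 47, 76, 40]
90 → hit
35 → miss, evict 90, frames [47, 76, 40, 35]
Page faults: 8.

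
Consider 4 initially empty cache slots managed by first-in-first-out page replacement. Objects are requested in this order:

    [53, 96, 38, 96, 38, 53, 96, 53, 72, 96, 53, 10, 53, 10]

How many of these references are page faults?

53 → fault, frames {53}
96 → fault, frames {53,96}
38 → fault, frames {53,96,38}
96 → hit
38 → hit
53 → hit
96 → hit
53 → hit
72 → fault, frames {53,96,38,72}
96 → hit
53 → hit
10 → fault, evict 53, frames {96,38,72,10}
53 → fault, evict 96, frames {38,72,10,53}
10 → hit
Page faults: 6.

6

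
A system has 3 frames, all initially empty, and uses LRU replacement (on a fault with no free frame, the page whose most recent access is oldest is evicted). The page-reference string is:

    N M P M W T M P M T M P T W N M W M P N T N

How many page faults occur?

N → fault, frames [N]
M → fault, frames [N, M]
P → fault, frames [N, M, P]
M → hit
W → fault, evict N, frames [P, M, W]
T → fault, evict P, frames [M, W, T]
M → hit
P → fault, evict W, frames [T, M, P]
M → hit
T → hit
M → hit
P → hit
T → hit
W → fault, evict M, frames [P, T, W]
N → fault, evict P, frames [T, W, N]
M → fault, evict T, frames [W, N, M]
W → hit
M → hit
P → fault, evict N, frames [W, M, P]
N → fault, evict W, frames [M, P, N]
T → fault, evict M, frames [P, N, T]
N → hit
Page faults: 12.

12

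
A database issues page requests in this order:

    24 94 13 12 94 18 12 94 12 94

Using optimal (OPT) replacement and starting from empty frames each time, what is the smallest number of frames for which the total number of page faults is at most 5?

3

f=1: 10 faults
f=2: 6 faults
f=3: 5 faults
f=4: 5 faults
f=5: 5 faults
Smallest f with faults ≤ 5 is 3.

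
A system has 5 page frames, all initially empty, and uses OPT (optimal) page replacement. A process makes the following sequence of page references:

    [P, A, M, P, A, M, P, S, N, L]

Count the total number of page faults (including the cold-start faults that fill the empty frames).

6

P → fault, frames {P}
A → fault, frames {P,A}
M → fault, frames {P,A,M}
P → hit
A → hit
M → hit
P → hit
S → fault, frames {P,A,M,S}
N → fault, frames {P,A,M,S,N}
L → fault, evict N, frames {P,A,M,S,L}
Page faults: 6.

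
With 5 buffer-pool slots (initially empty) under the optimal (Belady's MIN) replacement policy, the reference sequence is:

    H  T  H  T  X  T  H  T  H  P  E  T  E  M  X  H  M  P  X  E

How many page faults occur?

H -> miss, frames (H)
T -> miss, frames (H T)
H -> hit
T -> hit
X -> miss, frames (H T X)
T -> hit
H -> hit
T -> hit
H -> hit
P -> miss, frames (H T X P)
E -> miss, frames (H T X P E)
T -> hit
E -> hit
M -> miss, evict T, frames (H X P E M)
X -> hit
H -> hit
M -> hit
P -> hit
X -> hit
E -> hit
Page faults: 6.

6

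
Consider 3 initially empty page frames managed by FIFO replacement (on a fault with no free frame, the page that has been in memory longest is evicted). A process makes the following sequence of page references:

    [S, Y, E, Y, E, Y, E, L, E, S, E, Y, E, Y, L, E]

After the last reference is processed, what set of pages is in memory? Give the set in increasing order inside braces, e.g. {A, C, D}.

S → miss, frames (S)
Y → miss, frames (S Y)
E → miss, frames (S Y E)
Y → hit
E → hit
Y → hit
E → hit
L → miss, evict S, frames (Y E L)
E → hit
S → miss, evict Y, frames (E L S)
E → hit
Y → miss, evict E, frames (L S Y)
E → miss, evict L, frames (S Y E)
Y → hit
L → miss, evict S, frames (Y E L)
E → hit

{E, L, Y}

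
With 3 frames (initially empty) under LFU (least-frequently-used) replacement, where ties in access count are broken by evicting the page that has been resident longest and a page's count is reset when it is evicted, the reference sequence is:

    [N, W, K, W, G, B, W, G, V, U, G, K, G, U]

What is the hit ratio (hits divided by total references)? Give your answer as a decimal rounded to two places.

N -> fault, frames {N}
W -> fault, frames {N,W}
K -> fault, frames {N,W,K}
W -> hit
G -> fault, evict N, frames {W,K,G}
B -> fault, evict K, frames {W,G,B}
W -> hit
G -> hit
V -> fault, evict B, frames {W,G,V}
U -> fault, evict V, frames {W,G,U}
G -> hit
K -> fault, evict U, frames {W,G,K}
G -> hit
U -> fault, evict K, frames {W,G,U}
Hits: 5 of 14 references → 5/14 = 0.3571.

0.36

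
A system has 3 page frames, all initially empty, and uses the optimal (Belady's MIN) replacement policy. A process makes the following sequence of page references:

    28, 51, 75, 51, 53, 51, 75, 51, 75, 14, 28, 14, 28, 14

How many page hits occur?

8

28 → fault, frames (28)
51 → fault, frames (28 51)
75 → fault, frames (28 51 75)
51 → hit
53 → fault, evict 28, frames (51 75 53)
51 → hit
75 → hit
51 → hit
75 → hit
14 → fault, evict 53, frames (51 75 14)
28 → fault, evict 75, frames (51 14 28)
14 → hit
28 → hit
14 → hit
Hits: 8.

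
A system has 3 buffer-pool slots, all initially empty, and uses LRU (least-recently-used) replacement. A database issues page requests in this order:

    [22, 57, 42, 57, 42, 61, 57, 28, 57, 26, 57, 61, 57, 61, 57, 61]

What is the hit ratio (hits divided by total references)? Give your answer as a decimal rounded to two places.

22 -> fault, frames [22]
57 -> fault, frames [22, 57]
42 -> fault, frames [22, 57, 42]
57 -> hit
42 -> hit
61 -> fault, evict 22, frames [57, 42, 61]
57 -> hit
28 -> fault, evict 42, frames [61, 57, 28]
57 -> hit
26 -> fault, evict 61, frames [28, 57, 26]
57 -> hit
61 -> fault, evict 28, frames [26, 57, 61]
57 -> hit
61 -> hit
57 -> hit
61 -> hit
Hits: 9 of 16 references → 9/16 = 0.5625.

0.56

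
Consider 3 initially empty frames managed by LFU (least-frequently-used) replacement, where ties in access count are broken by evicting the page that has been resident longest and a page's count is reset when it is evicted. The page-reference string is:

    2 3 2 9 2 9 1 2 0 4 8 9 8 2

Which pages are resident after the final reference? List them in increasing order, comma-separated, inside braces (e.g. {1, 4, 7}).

2 -> miss, frames (2)
3 -> miss, frames (2 3)
2 -> hit
9 -> miss, frames (2 3 9)
2 -> hit
9 -> hit
1 -> miss, evict 3, frames (2 9 1)
2 -> hit
0 -> miss, evict 1, frames (2 9 0)
4 -> miss, evict 0, frames (2 9 4)
8 -> miss, evict 4, frames (2 9 8)
9 -> hit
8 -> hit
2 -> hit

{2, 8, 9}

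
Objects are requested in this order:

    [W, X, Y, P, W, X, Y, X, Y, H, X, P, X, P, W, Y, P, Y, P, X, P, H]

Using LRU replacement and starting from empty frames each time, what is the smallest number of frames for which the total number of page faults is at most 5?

5

f=1: 22 faults
f=2: 15 faults
f=3: 13 faults
f=4: 9 faults
f=5: 5 faults
Smallest f with faults ≤ 5 is 5.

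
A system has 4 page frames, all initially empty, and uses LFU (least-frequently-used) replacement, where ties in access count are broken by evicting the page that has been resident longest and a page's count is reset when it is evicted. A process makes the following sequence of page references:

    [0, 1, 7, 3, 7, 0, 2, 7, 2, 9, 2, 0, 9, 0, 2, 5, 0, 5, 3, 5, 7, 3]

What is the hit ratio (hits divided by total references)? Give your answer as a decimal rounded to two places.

0.55

0 -> fault, frames (0)
1 -> fault, frames (0 1)
7 -> fault, frames (0 1 7)
3 -> fault, frames (0 1 7 3)
7 -> hit
0 -> hit
2 -> fault, evict 1, frames (0 7 3 2)
7 -> hit
2 -> hit
9 -> fault, evict 3, frames (0 7 2 9)
2 -> hit
0 -> hit
9 -> hit
0 -> hit
2 -> hit
5 -> fault, evict 9, frames (0 7 2 5)
0 -> hit
5 -> hit
3 -> fault, evict 5, frames (0 7 2 3)
5 -> fault, evict 3, frames (0 7 2 5)
7 -> hit
3 -> fault, evict 5, frames (0 7 2 3)
Hits: 12 of 22 references → 12/22 = 0.5455.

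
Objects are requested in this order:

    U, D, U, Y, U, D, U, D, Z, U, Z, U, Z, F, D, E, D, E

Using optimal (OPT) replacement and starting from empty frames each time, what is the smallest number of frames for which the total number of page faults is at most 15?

f=1: 18 faults
f=2: 8 faults
f=3: 6 faults
f=4: 6 faults
f=5: 6 faults
f=6: 6 faults
Smallest f with faults ≤ 15 is 2.

2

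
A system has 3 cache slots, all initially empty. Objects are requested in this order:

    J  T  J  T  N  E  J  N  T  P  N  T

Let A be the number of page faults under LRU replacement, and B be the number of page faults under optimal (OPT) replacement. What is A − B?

1

Under LRU: F F . . F F F . F F . . → 7 faults.
Under OPT: F F . . F F . . F F . . → 6 faults.
A − B = 7 − 6 = 1.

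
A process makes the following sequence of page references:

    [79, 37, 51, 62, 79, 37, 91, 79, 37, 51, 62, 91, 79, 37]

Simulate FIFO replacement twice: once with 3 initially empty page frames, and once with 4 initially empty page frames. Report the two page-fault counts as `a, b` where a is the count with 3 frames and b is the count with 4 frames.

3 frames: F F F F F F F . . F F . F F → 11 faults.
4 frames: F F F F . . F F F F F F F F → 12 faults.
12 > 11: adding a frame increased faults — Belady's anomaly.

11, 12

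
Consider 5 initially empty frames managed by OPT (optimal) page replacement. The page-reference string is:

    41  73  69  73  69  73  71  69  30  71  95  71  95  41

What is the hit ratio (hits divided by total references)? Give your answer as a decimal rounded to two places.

0.57

41: miss, frames [41]
73: miss, frames [41, 73]
69: miss, frames [41, 73, 69]
73: hit
69: hit
73: hit
71: miss, frames [41, 73, 69, 71]
69: hit
30: miss, frames [41, 73, 69, 71, 30]
71: hit
95: miss, evict 30, frames [41, 73, 69, 71, 95]
71: hit
95: hit
41: hit
Hits: 8 of 14 references → 8/14 = 0.5714.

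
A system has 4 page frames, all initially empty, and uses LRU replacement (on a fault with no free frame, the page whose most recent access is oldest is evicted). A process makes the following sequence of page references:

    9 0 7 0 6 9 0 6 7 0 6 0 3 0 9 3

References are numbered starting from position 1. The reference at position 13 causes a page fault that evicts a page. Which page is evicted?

pos 1: 9 -> fault, frames (9)
pos 2: 0 -> fault, frames (9 0)
pos 3: 7 -> fault, frames (9 0 7)
pos 4: 0 -> hit
pos 5: 6 -> fault, frames (9 7 0 6)
pos 6: 9 -> hit
pos 7: 0 -> hit
pos 8: 6 -> hit
pos 9: 7 -> hit
pos 10: 0 -> hit
pos 11: 6 -> hit
pos 12: 0 -> hit
pos 13: 3 -> fault, evict 9, frames (7 6 0 3)
At position 13, page 9 is evicted.

9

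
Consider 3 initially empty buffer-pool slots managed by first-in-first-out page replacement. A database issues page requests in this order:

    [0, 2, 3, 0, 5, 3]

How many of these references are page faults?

4

0: fault, frames [0]
2: fault, frames [0, 2]
3: fault, frames [0, 2, 3]
0: hit
5: fault, evict 0, frames [2, 3, 5]
3: hit
Page faults: 4.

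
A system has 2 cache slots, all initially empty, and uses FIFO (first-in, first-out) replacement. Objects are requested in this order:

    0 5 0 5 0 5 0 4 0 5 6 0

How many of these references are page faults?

7

0: fault, frames [0]
5: fault, frames [0, 5]
0: hit
5: hit
0: hit
5: hit
0: hit
4: fault, evict 0, frames [5, 4]
0: fault, evict 5, frames [4, 0]
5: fault, evict 4, frames [0, 5]
6: fault, evict 0, frames [5, 6]
0: fault, evict 5, frames [6, 0]
Page faults: 7.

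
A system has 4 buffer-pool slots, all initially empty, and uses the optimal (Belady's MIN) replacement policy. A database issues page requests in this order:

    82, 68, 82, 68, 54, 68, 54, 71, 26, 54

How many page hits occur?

5

82 -> miss, frames [82]
68 -> miss, frames [82, 68]
82 -> hit
68 -> hit
54 -> miss, frames [82, 68, 54]
68 -> hit
54 -> hit
71 -> miss, frames [82, 68, 54, 71]
26 -> miss, evict 71, frames [82, 68, 54, 26]
54 -> hit
Hits: 5.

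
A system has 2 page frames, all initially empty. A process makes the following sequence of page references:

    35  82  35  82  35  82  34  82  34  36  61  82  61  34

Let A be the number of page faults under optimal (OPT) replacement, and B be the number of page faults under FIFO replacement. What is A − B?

Under OPT: F F . . . . F . . F F . . F → 6 faults.
Under FIFO: F F . . . . F . . F F F . F → 7 faults.
A − B = 6 − 7 = -1.

-1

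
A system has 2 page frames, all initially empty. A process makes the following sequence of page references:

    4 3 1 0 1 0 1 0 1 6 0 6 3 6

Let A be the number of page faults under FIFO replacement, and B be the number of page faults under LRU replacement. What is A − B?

Under FIFO: F F F F . . . . . F . . F . → 6 faults.
Under LRU: F F F F . . . . . F F . F . → 7 faults.
A − B = 6 − 7 = -1.

-1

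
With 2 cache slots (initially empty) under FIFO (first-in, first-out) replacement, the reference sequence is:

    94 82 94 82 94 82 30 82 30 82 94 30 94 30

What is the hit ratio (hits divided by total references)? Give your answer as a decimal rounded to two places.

0.71

94 -> miss, frames {94}
82 -> miss, frames {94,82}
94 -> hit
82 -> hit
94 -> hit
82 -> hit
30 -> miss, evict 94, frames {82,30}
82 -> hit
30 -> hit
82 -> hit
94 -> miss, evict 82, frames {30,94}
30 -> hit
94 -> hit
30 -> hit
Hits: 10 of 14 references → 10/14 = 0.7143.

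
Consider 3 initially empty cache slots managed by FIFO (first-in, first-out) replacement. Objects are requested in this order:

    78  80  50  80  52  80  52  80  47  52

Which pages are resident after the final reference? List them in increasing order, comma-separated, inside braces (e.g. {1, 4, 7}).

78 → miss, frames (78)
80 → miss, frames (78 80)
50 → miss, frames (78 80 50)
80 → hit
52 → miss, evict 78, frames (80 50 52)
80 → hit
52 → hit
80 → hit
47 → miss, evict 80, frames (50 52 47)
52 → hit

{47, 50, 52}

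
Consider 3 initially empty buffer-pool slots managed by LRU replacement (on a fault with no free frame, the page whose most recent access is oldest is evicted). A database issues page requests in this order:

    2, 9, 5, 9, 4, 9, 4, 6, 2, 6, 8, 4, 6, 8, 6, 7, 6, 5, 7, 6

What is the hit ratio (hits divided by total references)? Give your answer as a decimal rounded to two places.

2 → miss, frames [2]
9 → miss, frames [2, 9]
5 → miss, frames [2, 9, 5]
9 → hit
4 → miss, evict 2, frames [5, 9, 4]
9 → hit
4 → hit
6 → miss, evict 5, frames [9, 4, 6]
2 → miss, evict 9, frames [4, 6, 2]
6 → hit
8 → miss, evict 4, frames [2, 6, 8]
4 → miss, evict 2, frames [6, 8, 4]
6 → hit
8 → hit
6 → hit
7 → miss, evict 4, frames [8, 6, 7]
6 → hit
5 → miss, evict 8, frames [7, 6, 5]
7 → hit
6 → hit
Hits: 10 of 20 references → 10/20 = 0.5000.

0.50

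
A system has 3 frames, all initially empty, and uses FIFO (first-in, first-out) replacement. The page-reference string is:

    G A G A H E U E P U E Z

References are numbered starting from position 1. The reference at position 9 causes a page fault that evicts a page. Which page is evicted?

pos 1: G: miss, frames [G]
pos 2: A: miss, frames [G, A]
pos 3: G: hit
pos 4: A: hit
pos 5: H: miss, frames [G, A, H]
pos 6: E: miss, evict G, frames [A, H, E]
pos 7: U: miss, evict A, frames [H, E, U]
pos 8: E: hit
pos 9: P: miss, evict H, frames [E, U, P]
At position 9, page H is evicted.

H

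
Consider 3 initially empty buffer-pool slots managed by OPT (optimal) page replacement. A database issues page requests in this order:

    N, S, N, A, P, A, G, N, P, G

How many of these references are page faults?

N: miss, frames [N]
S: miss, frames [N, S]
N: hit
A: miss, frames [N, S, A]
P: miss, evict S, frames [N, A, P]
A: hit
G: miss, evict A, frames [N, P, G]
N: hit
P: hit
G: hit
Page faults: 5.

5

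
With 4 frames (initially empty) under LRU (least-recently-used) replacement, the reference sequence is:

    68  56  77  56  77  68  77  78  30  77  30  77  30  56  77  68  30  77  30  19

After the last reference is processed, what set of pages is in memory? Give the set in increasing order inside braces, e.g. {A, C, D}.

68: miss, frames [68]
56: miss, frames [68, 56]
77: miss, frames [68, 56, 77]
56: hit
77: hit
68: hit
77: hit
78: miss, frames [56, 68, 77, 78]
30: miss, evict 56, frames [68, 77, 78, 30]
77: hit
30: hit
77: hit
30: hit
56: miss, evict 68, frames [78, 77, 30, 56]
77: hit
68: miss, evict 78, frames [30, 56, 77, 68]
30: hit
77: hit
30: hit
19: miss, evict 56, frames [68, 77, 30, 19]

{19, 30, 68, 77}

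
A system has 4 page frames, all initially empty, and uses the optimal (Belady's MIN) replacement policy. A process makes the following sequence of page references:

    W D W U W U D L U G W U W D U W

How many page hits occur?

11

W → miss, frames [W]
D → miss, frames [W, D]
W → hit
U → miss, frames [W, D, U]
W → hit
U → hit
D → hit
L → miss, frames [W, D, U, L]
U → hit
G → miss, evict L, frames [W, D, U, G]
W → hit
U → hit
W → hit
D → hit
U → hit
W → hit
Hits: 11.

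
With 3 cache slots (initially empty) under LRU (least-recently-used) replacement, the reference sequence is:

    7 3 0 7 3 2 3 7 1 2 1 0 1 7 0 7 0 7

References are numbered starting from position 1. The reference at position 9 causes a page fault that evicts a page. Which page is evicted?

2

pos 1: 7: miss, frames {7}
pos 2: 3: miss, frames {7,3}
pos 3: 0: miss, frames {7,3,0}
pos 4: 7: hit
pos 5: 3: hit
pos 6: 2: miss, evict 0, frames {7,3,2}
pos 7: 3: hit
pos 8: 7: hit
pos 9: 1: miss, evict 2, frames {3,7,1}
At position 9, page 2 is evicted.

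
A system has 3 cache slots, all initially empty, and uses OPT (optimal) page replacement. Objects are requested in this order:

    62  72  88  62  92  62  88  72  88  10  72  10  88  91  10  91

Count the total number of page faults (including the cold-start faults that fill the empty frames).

7

62 -> fault, frames (62)
72 -> fault, frames (62 72)
88 -> fault, frames (62 72 88)
62 -> hit
92 -> fault, evict 72, frames (62 88 92)
62 -> hit
88 -> hit
72 -> fault, evict 92, frames (62 88 72)
88 -> hit
10 -> fault, evict 62, frames (88 72 10)
72 -> hit
10 -> hit
88 -> hit
91 -> fault, evict 72, frames (88 10 91)
10 -> hit
91 -> hit
Page faults: 7.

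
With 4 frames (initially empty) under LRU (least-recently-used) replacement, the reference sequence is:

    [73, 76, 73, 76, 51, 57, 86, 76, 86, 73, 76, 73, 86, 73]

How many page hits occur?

73 -> fault, frames (73)
76 -> fault, frames (73 76)
73 -> hit
76 -> hit
51 -> fault, frames (73 76 51)
57 -> fault, frames (73 76 51 57)
86 -> fault, evict 73, frames (76 51 57 86)
76 -> hit
86 -> hit
73 -> fault, evict 51, frames (57 76 86 73)
76 -> hit
73 -> hit
86 -> hit
73 -> hit
Hits: 8.

8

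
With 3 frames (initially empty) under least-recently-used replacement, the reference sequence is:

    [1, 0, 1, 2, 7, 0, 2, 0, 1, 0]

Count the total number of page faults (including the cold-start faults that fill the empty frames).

6

1 → miss, frames (1)
0 → miss, frames (1 0)
1 → hit
2 → miss, frames (0 1 2)
7 → miss, evict 0, frames (1 2 7)
0 → miss, evict 1, frames (2 7 0)
2 → hit
0 → hit
1 → miss, evict 7, frames (2 0 1)
0 → hit
Page faults: 6.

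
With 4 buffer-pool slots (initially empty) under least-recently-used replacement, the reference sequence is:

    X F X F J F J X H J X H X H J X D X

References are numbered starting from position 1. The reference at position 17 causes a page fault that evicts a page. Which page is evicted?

F

pos 1: X -> miss, frames [X]
pos 2: F -> miss, frames [X, F]
pos 3: X -> hit
pos 4: F -> hit
pos 5: J -> miss, frames [X, F, J]
pos 6: F -> hit
pos 7: J -> hit
pos 8: X -> hit
pos 9: H -> miss, frames [F, J, X, H]
pos 10: J -> hit
pos 11: X -> hit
pos 12: H -> hit
pos 13: X -> hit
pos 14: H -> hit
pos 15: J -> hit
pos 16: X -> hit
pos 17: D -> miss, evict F, frames [H, J, X, D]
At position 17, page F is evicted.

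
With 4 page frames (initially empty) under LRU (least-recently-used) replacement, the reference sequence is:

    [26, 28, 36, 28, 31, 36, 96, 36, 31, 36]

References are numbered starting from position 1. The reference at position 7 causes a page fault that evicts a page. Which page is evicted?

pos 1: 26 -> miss, frames (26)
pos 2: 28 -> miss, frames (26 28)
pos 3: 36 -> miss, frames (26 28 36)
pos 4: 28 -> hit
pos 5: 31 -> miss, frames (26 36 28 31)
pos 6: 36 -> hit
pos 7: 96 -> miss, evict 26, frames (28 31 36 96)
At position 7, page 26 is evicted.

26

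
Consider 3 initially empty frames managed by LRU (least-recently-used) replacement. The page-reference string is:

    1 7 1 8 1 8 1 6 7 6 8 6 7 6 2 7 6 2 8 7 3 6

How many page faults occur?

1: miss, frames (1)
7: miss, frames (1 7)
1: hit
8: miss, frames (7 1 8)
1: hit
8: hit
1: hit
6: miss, evict 7, frames (8 1 6)
7: miss, evict 8, frames (1 6 7)
6: hit
8: miss, evict 1, frames (7 6 8)
6: hit
7: hit
6: hit
2: miss, evict 8, frames (7 6 2)
7: hit
6: hit
2: hit
8: miss, evict 7, frames (6 2 8)
7: miss, evict 6, frames (2 8 7)
3: miss, evict 2, frames (8 7 3)
6: miss, evict 8, frames (7 3 6)
Page faults: 11.

11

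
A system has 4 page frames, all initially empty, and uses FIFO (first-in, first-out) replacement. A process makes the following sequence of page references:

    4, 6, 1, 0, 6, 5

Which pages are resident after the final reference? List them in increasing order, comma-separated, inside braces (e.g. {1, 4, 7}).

{0, 1, 5, 6}

4 → miss, frames {4}
6 → miss, frames {4,6}
1 → miss, frames {4,6,1}
0 → miss, frames {4,6,1,0}
6 → hit
5 → miss, evict 4, frames {6,1,0,5}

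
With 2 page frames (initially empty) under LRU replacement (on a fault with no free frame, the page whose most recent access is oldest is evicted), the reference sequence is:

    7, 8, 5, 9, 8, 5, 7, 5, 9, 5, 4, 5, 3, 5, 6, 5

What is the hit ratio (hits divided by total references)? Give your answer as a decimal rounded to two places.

7: miss, frames (7)
8: miss, frames (7 8)
5: miss, evict 7, frames (8 5)
9: miss, evict 8, frames (5 9)
8: miss, evict 5, frames (9 8)
5: miss, evict 9, frames (8 5)
7: miss, evict 8, frames (5 7)
5: hit
9: miss, evict 7, frames (5 9)
5: hit
4: miss, evict 9, frames (5 4)
5: hit
3: miss, evict 4, frames (5 3)
5: hit
6: miss, evict 3, frames (5 6)
5: hit
Hits: 5 of 16 references → 5/16 = 0.3125.

0.31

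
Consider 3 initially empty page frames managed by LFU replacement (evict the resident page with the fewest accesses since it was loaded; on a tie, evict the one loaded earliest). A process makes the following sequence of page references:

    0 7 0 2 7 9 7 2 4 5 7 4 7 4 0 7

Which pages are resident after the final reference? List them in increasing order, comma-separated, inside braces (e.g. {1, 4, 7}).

{0, 4, 7}

0 -> fault, frames {0}
7 -> fault, frames {0,7}
0 -> hit
2 -> fault, frames {0,7,2}
7 -> hit
9 -> fault, evict 2, frames {0,7,9}
7 -> hit
2 -> fault, evict 9, frames {0,7,2}
4 -> fault, evict 2, frames {0,7,4}
5 -> fault, evict 4, frames {0,7,5}
7 -> hit
4 -> fault, evict 5, frames {0,7,4}
7 -> hit
4 -> hit
0 -> hit
7 -> hit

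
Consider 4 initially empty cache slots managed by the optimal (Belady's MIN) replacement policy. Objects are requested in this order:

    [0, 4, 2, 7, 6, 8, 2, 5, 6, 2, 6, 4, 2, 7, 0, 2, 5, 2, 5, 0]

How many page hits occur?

11

0 → fault, frames (0)
4 → fault, frames (0 4)
2 → fault, frames (0 4 2)
7 → fault, frames (0 4 2 7)
6 → fault, evict 0, frames (4 2 7 6)
8 → fault, evict 7, frames (4 2 6 8)
2 → hit
5 → fault, evict 8, frames (4 2 6 5)
6 → hit
2 → hit
6 → hit
4 → hit
2 → hit
7 → fault, evict 6, frames (4 2 5 7)
0 → fault, evict 7, frames (4 2 5 0)
2 → hit
5 → hit
2 → hit
5 → hit
0 → hit
Hits: 11.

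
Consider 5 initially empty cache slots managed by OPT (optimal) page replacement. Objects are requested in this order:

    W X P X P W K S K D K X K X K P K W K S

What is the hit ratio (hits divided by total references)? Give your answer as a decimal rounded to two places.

W → fault, frames {W}
X → fault, frames {W,X}
P → fault, frames {W,X,P}
X → hit
P → hit
W → hit
K → fault, frames {W,X,P,K}
S → fault, frames {W,X,P,K,S}
K → hit
D → fault, evict S, frames {W,X,P,K,D}
K → hit
X → hit
K → hit
X → hit
K → hit
P → hit
K → hit
W → hit
K → hit
S → fault, evict D, frames {W,X,P,K,S}
Hits: 13 of 20 references → 13/20 = 0.6500.

0.65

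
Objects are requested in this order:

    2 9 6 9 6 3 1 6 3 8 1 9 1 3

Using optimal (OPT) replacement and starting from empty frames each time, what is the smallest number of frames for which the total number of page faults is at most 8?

3

f=1: 14 faults
f=2: 9 faults
f=3: 7 faults
f=4: 6 faults
f=5: 6 faults
f=6: 6 faults
Smallest f with faults ≤ 8 is 3.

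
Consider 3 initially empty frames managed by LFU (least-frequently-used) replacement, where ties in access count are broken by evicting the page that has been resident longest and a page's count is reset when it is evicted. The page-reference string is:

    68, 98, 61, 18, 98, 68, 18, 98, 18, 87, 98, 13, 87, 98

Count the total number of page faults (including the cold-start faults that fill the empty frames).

68: miss, frames (68)
98: miss, frames (68 98)
61: miss, frames (68 98 61)
18: miss, evict 68, frames (98 61 18)
98: hit
68: miss, evict 61, frames (98 18 68)
18: hit
98: hit
18: hit
87: miss, evict 68, frames (98 18 87)
98: hit
13: miss, evict 87, frames (98 18 13)
87: miss, evict 13, frames (98 18 87)
98: hit
Page faults: 8.

8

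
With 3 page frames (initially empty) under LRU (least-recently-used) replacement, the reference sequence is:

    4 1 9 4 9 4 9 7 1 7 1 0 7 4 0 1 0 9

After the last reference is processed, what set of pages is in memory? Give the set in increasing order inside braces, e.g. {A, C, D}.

{0, 1, 9}

4: fault, frames (4)
1: fault, frames (4 1)
9: fault, frames (4 1 9)
4: hit
9: hit
4: hit
9: hit
7: fault, evict 1, frames (4 9 7)
1: fault, evict 4, frames (9 7 1)
7: hit
1: hit
0: fault, evict 9, frames (7 1 0)
7: hit
4: fault, evict 1, frames (0 7 4)
0: hit
1: fault, evict 7, frames (4 0 1)
0: hit
9: fault, evict 4, frames (1 0 9)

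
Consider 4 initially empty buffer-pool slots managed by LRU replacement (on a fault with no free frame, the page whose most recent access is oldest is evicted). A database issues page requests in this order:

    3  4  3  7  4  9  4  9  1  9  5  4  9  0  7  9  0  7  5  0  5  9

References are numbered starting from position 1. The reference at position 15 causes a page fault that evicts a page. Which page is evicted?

5

pos 1: 3 -> fault, frames (3)
pos 2: 4 -> fault, frames (3 4)
pos 3: 3 -> hit
pos 4: 7 -> fault, frames (4 3 7)
pos 5: 4 -> hit
pos 6: 9 -> fault, frames (3 7 4 9)
pos 7: 4 -> hit
pos 8: 9 -> hit
pos 9: 1 -> fault, evict 3, frames (7 4 9 1)
pos 10: 9 -> hit
pos 11: 5 -> fault, evict 7, frames (4 1 9 5)
pos 12: 4 -> hit
pos 13: 9 -> hit
pos 14: 0 -> fault, evict 1, frames (5 4 9 0)
pos 15: 7 -> fault, evict 5, frames (4 9 0 7)
At position 15, page 5 is evicted.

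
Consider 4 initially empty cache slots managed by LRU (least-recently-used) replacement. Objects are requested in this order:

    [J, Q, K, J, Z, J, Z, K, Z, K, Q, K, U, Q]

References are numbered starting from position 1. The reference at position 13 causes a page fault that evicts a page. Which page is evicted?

pos 1: J -> fault, frames {J}
pos 2: Q -> fault, frames {J,Q}
pos 3: K -> fault, frames {J,Q,K}
pos 4: J -> hit
pos 5: Z -> fault, frames {Q,K,J,Z}
pos 6: J -> hit
pos 7: Z -> hit
pos 8: K -> hit
pos 9: Z -> hit
pos 10: K -> hit
pos 11: Q -> hit
pos 12: K -> hit
pos 13: U -> fault, evict J, frames {Z,Q,K,U}
At position 13, page J is evicted.

J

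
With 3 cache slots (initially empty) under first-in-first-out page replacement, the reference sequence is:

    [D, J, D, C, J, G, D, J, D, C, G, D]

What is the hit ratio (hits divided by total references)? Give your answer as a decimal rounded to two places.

D -> miss, frames (D)
J -> miss, frames (D J)
D -> hit
C -> miss, frames (D J C)
J -> hit
G -> miss, evict D, frames (J C G)
D -> miss, evict J, frames (C G D)
J -> miss, evict C, frames (G D J)
D -> hit
C -> miss, evict G, frames (D J C)
G -> miss, evict D, frames (J C G)
D -> miss, evict J, frames (C G D)
Hits: 3 of 12 references → 3/12 = 0.2500.

0.25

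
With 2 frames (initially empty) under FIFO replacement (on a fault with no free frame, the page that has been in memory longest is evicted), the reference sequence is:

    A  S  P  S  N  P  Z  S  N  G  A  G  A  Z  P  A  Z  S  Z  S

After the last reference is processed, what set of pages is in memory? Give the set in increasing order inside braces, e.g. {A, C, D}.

{S, Z}

A → fault, frames {A}
S → fault, frames {A,S}
P → fault, evict A, frames {S,P}
S → hit
N → fault, evict S, frames {P,N}
P → hit
Z → fault, evict P, frames {N,Z}
S → fault, evict N, frames {Z,S}
N → fault, evict Z, frames {S,N}
G → fault, evict S, frames {N,G}
A → fault, evict N, frames {G,A}
G → hit
A → hit
Z → fault, evict G, frames {A,Z}
P → fault, evict A, frames {Z,P}
A → fault, evict Z, frames {P,A}
Z → fault, evict P, frames {A,Z}
S → fault, evict A, frames {Z,S}
Z → hit
S → hit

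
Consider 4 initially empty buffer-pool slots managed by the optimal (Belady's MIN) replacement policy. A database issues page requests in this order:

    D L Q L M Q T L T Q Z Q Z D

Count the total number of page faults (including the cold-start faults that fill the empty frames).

D → miss, frames [D]
L → miss, frames [D, L]
Q → miss, frames [D, L, Q]
L → hit
M → miss, frames [D, L, Q, M]
Q → hit
T → miss, evict M, frames [D, L, Q, T]
L → hit
T → hit
Q → hit
Z → miss, evict T, frames [D, L, Q, Z]
Q → hit
Z → hit
D → hit
Page faults: 6.

6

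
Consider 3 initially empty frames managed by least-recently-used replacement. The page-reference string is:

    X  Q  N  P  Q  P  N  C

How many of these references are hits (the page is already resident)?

3

X: fault, frames (X)
Q: fault, frames (X Q)
N: fault, frames (X Q N)
P: fault, evict X, frames (Q N P)
Q: hit
P: hit
N: hit
C: fault, evict Q, frames (P N C)
Hits: 3.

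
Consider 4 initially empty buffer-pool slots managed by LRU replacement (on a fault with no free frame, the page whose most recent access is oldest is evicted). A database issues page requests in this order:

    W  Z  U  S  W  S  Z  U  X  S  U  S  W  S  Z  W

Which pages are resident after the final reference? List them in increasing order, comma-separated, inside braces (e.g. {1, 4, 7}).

W -> miss, frames (W)
Z -> miss, frames (W Z)
U -> miss, frames (W Z U)
S -> miss, frames (W Z U S)
W -> hit
S -> hit
Z -> hit
U -> hit
X -> miss, evict W, frames (S Z U X)
S -> hit
U -> hit
S -> hit
W -> miss, evict Z, frames (X U S W)
S -> hit
Z -> miss, evict X, frames (U W S Z)
W -> hit

{S, U, W, Z}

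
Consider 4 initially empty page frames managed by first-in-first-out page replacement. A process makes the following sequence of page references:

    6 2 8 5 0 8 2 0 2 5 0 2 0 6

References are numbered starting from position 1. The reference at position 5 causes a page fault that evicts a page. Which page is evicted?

pos 1: 6 -> fault, frames [6]
pos 2: 2 -> fault, frames [6, 2]
pos 3: 8 -> fault, frames [6, 2, 8]
pos 4: 5 -> fault, frames [6, 2, 8, 5]
pos 5: 0 -> fault, evict 6, frames [2, 8, 5, 0]
At position 5, page 6 is evicted.

6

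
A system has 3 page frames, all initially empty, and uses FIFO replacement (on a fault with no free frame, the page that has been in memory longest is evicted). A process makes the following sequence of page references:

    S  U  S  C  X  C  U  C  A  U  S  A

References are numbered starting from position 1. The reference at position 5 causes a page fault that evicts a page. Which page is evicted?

S

pos 1: S -> miss, frames [S]
pos 2: U -> miss, frames [S, U]
pos 3: S -> hit
pos 4: C -> miss, frames [S, U, C]
pos 5: X -> miss, evict S, frames [U, C, X]
At position 5, page S is evicted.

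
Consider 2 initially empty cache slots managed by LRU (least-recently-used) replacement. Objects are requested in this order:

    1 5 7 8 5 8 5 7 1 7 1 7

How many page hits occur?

1: fault, frames [1]
5: fault, frames [1, 5]
7: fault, evict 1, frames [5, 7]
8: fault, evict 5, frames [7, 8]
5: fault, evict 7, frames [8, 5]
8: hit
5: hit
7: fault, evict 8, frames [5, 7]
1: fault, evict 5, frames [7, 1]
7: hit
1: hit
7: hit
Hits: 5.

5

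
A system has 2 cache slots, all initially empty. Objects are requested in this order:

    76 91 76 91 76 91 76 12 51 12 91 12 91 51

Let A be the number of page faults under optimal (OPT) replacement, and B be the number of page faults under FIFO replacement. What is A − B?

-1

Under OPT: F F . . . . . F F . F . . F → 6 faults.
Under FIFO: F F . . . . . F F . F F . F → 7 faults.
A − B = 6 − 7 = -1.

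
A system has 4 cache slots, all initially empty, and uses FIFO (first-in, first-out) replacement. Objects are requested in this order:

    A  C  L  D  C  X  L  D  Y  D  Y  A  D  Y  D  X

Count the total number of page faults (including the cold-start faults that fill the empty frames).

A: miss, frames [A]
C: miss, frames [A, C]
L: miss, frames [A, C, L]
D: miss, frames [A, C, L, D]
C: hit
X: miss, evict A, frames [C, L, D, X]
L: hit
D: hit
Y: miss, evict C, frames [L, D, X, Y]
D: hit
Y: hit
A: miss, evict L, frames [D, X, Y, A]
D: hit
Y: hit
D: hit
X: hit
Page faults: 7.

7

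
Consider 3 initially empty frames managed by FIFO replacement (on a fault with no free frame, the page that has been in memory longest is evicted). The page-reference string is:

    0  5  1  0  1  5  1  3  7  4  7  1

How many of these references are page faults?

7

0 -> miss, frames (0)
5 -> miss, frames (0 5)
1 -> miss, frames (0 5 1)
0 -> hit
1 -> hit
5 -> hit
1 -> hit
3 -> miss, evict 0, frames (5 1 3)
7 -> miss, evict 5, frames (1 3 7)
4 -> miss, evict 1, frames (3 7 4)
7 -> hit
1 -> miss, evict 3, frames (7 4 1)
Page faults: 7.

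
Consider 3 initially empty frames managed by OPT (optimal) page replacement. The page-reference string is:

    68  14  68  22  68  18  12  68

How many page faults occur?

68: miss, frames [68]
14: miss, frames [68, 14]
68: hit
22: miss, frames [68, 14, 22]
68: hit
18: miss, evict 22, frames [68, 14, 18]
12: miss, evict 18, frames [68, 14, 12]
68: hit
Page faults: 5.

5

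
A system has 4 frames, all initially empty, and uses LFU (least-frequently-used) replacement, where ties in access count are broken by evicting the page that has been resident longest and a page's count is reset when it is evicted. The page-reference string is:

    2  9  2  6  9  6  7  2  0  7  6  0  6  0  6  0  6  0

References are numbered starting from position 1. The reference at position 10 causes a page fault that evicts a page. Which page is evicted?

pos 1: 2: fault, frames (2)
pos 2: 9: fault, frames (2 9)
pos 3: 2: hit
pos 4: 6: fault, frames (2 9 6)
pos 5: 9: hit
pos 6: 6: hit
pos 7: 7: fault, frames (2 9 6 7)
pos 8: 2: hit
pos 9: 0: fault, evict 7, frames (2 9 6 0)
pos 10: 7: fault, evict 0, frames (2 9 6 7)
At position 10, page 0 is evicted.

0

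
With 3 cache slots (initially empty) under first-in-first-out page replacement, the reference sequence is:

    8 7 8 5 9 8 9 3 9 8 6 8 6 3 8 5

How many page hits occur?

8

8 -> miss, frames [8]
7 -> miss, frames [8, 7]
8 -> hit
5 -> miss, frames [8, 7, 5]
9 -> miss, evict 8, frames [7, 5, 9]
8 -> miss, evict 7, frames [5, 9, 8]
9 -> hit
3 -> miss, evict 5, frames [9, 8, 3]
9 -> hit
8 -> hit
6 -> miss, evict 9, frames [8, 3, 6]
8 -> hit
6 -> hit
3 -> hit
8 -> hit
5 -> miss, evict 8, frames [3, 6, 5]
Hits: 8.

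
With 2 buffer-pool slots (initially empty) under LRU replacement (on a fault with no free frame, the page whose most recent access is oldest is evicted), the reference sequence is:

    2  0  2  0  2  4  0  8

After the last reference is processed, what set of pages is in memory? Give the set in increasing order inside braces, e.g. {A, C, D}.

{0, 8}

2: miss, frames (2)
0: miss, frames (2 0)
2: hit
0: hit
2: hit
4: miss, evict 0, frames (2 4)
0: miss, evict 2, frames (4 0)
8: miss, evict 4, frames (0 8)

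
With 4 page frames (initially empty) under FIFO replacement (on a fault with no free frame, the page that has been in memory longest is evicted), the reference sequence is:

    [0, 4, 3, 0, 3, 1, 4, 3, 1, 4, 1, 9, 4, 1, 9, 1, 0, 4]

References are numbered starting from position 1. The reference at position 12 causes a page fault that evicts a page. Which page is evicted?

0

pos 1: 0: miss, frames (0)
pos 2: 4: miss, frames (0 4)
pos 3: 3: miss, frames (0 4 3)
pos 4: 0: hit
pos 5: 3: hit
pos 6: 1: miss, frames (0 4 3 1)
pos 7: 4: hit
pos 8: 3: hit
pos 9: 1: hit
pos 10: 4: hit
pos 11: 1: hit
pos 12: 9: miss, evict 0, frames (4 3 1 9)
At position 12, page 0 is evicted.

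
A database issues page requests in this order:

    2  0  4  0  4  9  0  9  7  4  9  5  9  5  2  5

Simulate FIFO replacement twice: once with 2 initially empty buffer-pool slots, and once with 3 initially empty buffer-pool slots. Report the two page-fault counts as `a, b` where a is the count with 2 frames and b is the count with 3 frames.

2 frames: F F F . . F F . F F F F . . F . → 10 faults.
3 frames: F F F . . F . . F . . F . . F . → 7 faults.
7 < 10: adding a frame reduced faults, as is typical.

10, 7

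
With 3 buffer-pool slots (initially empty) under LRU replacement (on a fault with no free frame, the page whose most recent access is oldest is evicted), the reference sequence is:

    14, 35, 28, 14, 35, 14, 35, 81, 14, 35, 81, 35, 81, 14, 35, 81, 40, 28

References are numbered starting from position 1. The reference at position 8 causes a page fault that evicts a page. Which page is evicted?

28

pos 1: 14 -> fault, frames [14]
pos 2: 35 -> fault, frames [14, 35]
pos 3: 28 -> fault, frames [14, 35, 28]
pos 4: 14 -> hit
pos 5: 35 -> hit
pos 6: 14 -> hit
pos 7: 35 -> hit
pos 8: 81 -> fault, evict 28, frames [14, 35, 81]
At position 8, page 28 is evicted.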